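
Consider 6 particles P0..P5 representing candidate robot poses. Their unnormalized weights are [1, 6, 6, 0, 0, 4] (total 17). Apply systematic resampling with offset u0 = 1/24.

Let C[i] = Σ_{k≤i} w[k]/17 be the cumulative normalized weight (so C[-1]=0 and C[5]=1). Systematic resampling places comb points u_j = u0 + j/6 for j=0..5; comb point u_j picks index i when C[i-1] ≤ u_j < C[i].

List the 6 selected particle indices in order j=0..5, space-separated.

0 1 1 2 2 5

C = [1/17, 7/17, 13/17, 13/17, 13/17, 1]
j=0: u_0=1/24 ∈ [0, 1/17) → index 0
j=1: u_1=5/24 ∈ [1/17, 7/17) → index 1
j=2: u_2=3/8 ∈ [1/17, 7/17) → index 1
j=3: u_3=13/24 ∈ [7/17, 13/17) → index 2
j=4: u_4=17/24 ∈ [7/17, 13/17) → index 2
j=5: u_5=7/8 ∈ [13/17, 1) → index 5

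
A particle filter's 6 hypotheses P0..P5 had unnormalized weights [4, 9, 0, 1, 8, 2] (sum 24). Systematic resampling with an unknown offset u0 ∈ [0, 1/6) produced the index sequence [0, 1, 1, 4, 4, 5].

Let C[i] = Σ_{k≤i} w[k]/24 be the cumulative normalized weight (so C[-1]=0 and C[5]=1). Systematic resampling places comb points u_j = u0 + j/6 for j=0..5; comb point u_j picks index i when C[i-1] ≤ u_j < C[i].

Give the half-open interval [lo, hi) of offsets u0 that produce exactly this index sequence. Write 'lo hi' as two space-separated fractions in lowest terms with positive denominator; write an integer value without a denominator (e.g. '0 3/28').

C = [1/6, 13/24, 13/24, 7/12, 11/12, 1]
j=0 picked index 0: u0 ∈ [0, 1/6)
j=1 picked index 1: u0 ∈ [0, 3/8)
j=2 picked index 1: u0 ∈ [-1/6, 5/24)
j=3 picked index 4: u0 ∈ [1/12, 5/12)
j=4 picked index 4: u0 ∈ [-1/12, 1/4)
j=5 picked index 5: u0 ∈ [1/12, 1/6)
intersection: [1/12, 1/6)

1/12 1/6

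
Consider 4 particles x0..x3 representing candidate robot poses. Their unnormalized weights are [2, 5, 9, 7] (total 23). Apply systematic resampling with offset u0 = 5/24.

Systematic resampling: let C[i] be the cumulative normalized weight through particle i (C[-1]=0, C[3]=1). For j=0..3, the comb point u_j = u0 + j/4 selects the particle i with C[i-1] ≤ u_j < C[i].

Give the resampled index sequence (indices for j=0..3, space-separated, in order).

1 2 3 3

C = [2/23, 7/23, 16/23, 1]
j=0: u_0=5/24 ∈ [2/23, 7/23) → index 1
j=1: u_1=11/24 ∈ [7/23, 16/23) → index 2
j=2: u_2=17/24 ∈ [16/23, 1) → index 3
j=3: u_3=23/24 ∈ [16/23, 1) → index 3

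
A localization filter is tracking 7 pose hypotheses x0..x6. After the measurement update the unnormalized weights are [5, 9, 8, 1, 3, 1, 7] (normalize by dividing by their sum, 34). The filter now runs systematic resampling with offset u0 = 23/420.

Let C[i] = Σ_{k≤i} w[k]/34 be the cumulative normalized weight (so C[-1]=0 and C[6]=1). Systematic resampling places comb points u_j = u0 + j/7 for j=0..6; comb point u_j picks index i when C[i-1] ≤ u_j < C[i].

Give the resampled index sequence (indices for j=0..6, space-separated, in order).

C = [5/34, 7/17, 11/17, 23/34, 13/17, 27/34, 1]
j=0: u_0=23/420 ∈ [0, 5/34) → index 0
j=1: u_1=83/420 ∈ [5/34, 7/17) → index 1
j=2: u_2=143/420 ∈ [5/34, 7/17) → index 1
j=3: u_3=29/60 ∈ [7/17, 11/17) → index 2
j=4: u_4=263/420 ∈ [7/17, 11/17) → index 2
j=5: u_5=323/420 ∈ [13/17, 27/34) → index 5
j=6: u_6=383/420 ∈ [27/34, 1) → index 6

0 1 1 2 2 5 6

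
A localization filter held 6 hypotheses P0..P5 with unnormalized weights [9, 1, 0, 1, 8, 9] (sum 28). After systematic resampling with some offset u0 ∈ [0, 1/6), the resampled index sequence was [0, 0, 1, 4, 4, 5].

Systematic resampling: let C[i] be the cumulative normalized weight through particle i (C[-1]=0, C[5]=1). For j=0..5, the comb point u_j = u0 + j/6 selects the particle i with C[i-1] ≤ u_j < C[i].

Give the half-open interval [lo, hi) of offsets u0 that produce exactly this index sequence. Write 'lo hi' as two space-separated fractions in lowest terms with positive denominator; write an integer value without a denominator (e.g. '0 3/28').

0 1/84

C = [9/28, 5/14, 5/14, 11/28, 19/28, 1]
j=0 picked index 0: u0 ∈ [0, 9/28)
j=1 picked index 0: u0 ∈ [-1/6, 13/84)
j=2 picked index 1: u0 ∈ [-1/84, 1/42)
j=3 picked index 4: u0 ∈ [-3/28, 5/28)
j=4 picked index 4: u0 ∈ [-23/84, 1/84)
j=5 picked index 5: u0 ∈ [-13/84, 1/6)
intersection: [0, 1/84)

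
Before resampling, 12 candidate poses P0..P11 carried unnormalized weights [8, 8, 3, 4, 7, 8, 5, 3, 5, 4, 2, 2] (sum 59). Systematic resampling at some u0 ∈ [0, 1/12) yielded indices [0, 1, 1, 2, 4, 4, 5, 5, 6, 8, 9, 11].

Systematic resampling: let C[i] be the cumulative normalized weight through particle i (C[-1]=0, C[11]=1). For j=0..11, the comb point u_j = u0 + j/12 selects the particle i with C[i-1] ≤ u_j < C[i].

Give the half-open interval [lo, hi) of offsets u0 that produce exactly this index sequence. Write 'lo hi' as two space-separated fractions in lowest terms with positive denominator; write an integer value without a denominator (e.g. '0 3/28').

C = [8/59, 16/59, 19/59, 23/59, 30/59, 38/59, 43/59, 46/59, 51/59, 55/59, 57/59, 1]
j=0 picked index 0: u0 ∈ [0, 8/59)
j=1 picked index 1: u0 ∈ [37/708, 133/708)
j=2 picked index 1: u0 ∈ [-11/354, 37/354)
j=3 picked index 2: u0 ∈ [5/236, 17/236)
j=4 picked index 4: u0 ∈ [10/177, 31/177)
j=5 picked index 4: u0 ∈ [-19/708, 65/708)
j=6 picked index 5: u0 ∈ [1/118, 17/118)
j=7 picked index 5: u0 ∈ [-53/708, 43/708)
j=8 picked index 6: u0 ∈ [-4/177, 11/177)
j=9 picked index 8: u0 ∈ [7/236, 27/236)
j=10 picked index 9: u0 ∈ [11/354, 35/354)
j=11 picked index 11: u0 ∈ [35/708, 1/12)
intersection: [10/177, 43/708)

10/177 43/708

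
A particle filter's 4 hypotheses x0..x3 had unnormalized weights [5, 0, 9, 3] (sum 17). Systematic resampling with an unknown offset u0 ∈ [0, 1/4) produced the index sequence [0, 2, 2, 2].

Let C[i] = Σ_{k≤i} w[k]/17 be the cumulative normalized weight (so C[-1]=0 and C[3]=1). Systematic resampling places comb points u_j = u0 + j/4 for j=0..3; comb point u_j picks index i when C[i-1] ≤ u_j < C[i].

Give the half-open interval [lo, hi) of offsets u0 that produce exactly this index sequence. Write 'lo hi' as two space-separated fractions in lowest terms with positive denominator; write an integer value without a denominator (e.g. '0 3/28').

C = [5/17, 5/17, 14/17, 1]
j=0 picked index 0: u0 ∈ [0, 5/17)
j=1 picked index 2: u0 ∈ [3/68, 39/68)
j=2 picked index 2: u0 ∈ [-7/34, 11/34)
j=3 picked index 2: u0 ∈ [-31/68, 5/68)
intersection: [3/68, 5/68)

3/68 5/68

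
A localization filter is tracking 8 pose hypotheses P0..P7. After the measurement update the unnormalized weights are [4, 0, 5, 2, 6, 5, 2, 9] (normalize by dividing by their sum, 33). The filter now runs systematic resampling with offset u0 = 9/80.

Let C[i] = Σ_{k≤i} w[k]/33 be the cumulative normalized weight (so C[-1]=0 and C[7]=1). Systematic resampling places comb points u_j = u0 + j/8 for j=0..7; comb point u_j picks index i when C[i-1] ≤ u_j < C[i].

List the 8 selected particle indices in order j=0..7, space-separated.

0 2 4 4 5 7 7 7

C = [4/33, 4/33, 3/11, 1/3, 17/33, 2/3, 8/11, 1]
j=0: u_0=9/80 ∈ [0, 4/33) → index 0
j=1: u_1=19/80 ∈ [4/33, 3/11) → index 2
j=2: u_2=29/80 ∈ [1/3, 17/33) → index 4
j=3: u_3=39/80 ∈ [1/3, 17/33) → index 4
j=4: u_4=49/80 ∈ [17/33, 2/3) → index 5
j=5: u_5=59/80 ∈ [8/11, 1) → index 7
j=6: u_6=69/80 ∈ [8/11, 1) → index 7
j=7: u_7=79/80 ∈ [8/11, 1) → index 7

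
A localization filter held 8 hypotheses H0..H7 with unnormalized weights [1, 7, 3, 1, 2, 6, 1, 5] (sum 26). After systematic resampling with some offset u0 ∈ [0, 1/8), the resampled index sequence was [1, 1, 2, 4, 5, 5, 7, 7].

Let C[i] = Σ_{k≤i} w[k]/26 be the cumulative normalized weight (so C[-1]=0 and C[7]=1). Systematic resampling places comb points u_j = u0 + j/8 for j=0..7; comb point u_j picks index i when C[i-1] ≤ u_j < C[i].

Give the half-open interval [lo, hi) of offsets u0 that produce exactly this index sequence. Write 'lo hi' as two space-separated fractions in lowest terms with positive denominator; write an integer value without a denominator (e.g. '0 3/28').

9/104 1/8

C = [1/26, 4/13, 11/26, 6/13, 7/13, 10/13, 21/26, 1]
j=0 picked index 1: u0 ∈ [1/26, 4/13)
j=1 picked index 1: u0 ∈ [-9/104, 19/104)
j=2 picked index 2: u0 ∈ [3/52, 9/52)
j=3 picked index 4: u0 ∈ [9/104, 17/104)
j=4 picked index 5: u0 ∈ [1/26, 7/26)
j=5 picked index 5: u0 ∈ [-9/104, 15/104)
j=6 picked index 7: u0 ∈ [3/52, 1/4)
j=7 picked index 7: u0 ∈ [-7/104, 1/8)
intersection: [9/104, 1/8)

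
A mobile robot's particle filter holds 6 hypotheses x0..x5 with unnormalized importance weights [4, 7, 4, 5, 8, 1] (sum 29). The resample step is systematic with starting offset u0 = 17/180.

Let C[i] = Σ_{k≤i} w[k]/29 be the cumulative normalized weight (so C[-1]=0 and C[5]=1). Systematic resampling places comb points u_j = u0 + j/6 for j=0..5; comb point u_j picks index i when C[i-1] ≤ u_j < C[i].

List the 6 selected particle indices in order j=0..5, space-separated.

0 1 2 3 4 4

C = [4/29, 11/29, 15/29, 20/29, 28/29, 1]
j=0: u_0=17/180 ∈ [0, 4/29) → index 0
j=1: u_1=47/180 ∈ [4/29, 11/29) → index 1
j=2: u_2=77/180 ∈ [11/29, 15/29) → index 2
j=3: u_3=107/180 ∈ [15/29, 20/29) → index 3
j=4: u_4=137/180 ∈ [20/29, 28/29) → index 4
j=5: u_5=167/180 ∈ [20/29, 28/29) → index 4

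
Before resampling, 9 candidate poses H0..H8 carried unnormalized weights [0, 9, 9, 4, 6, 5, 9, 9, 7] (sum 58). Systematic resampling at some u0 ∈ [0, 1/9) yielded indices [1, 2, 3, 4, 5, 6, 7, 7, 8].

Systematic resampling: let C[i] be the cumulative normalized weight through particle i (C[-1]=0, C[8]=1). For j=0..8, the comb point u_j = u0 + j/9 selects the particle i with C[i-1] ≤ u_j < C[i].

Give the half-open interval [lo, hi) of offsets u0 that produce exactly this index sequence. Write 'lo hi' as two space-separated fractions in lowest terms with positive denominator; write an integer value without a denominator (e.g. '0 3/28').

C = [0, 9/58, 9/29, 11/29, 14/29, 33/58, 21/29, 51/58, 1]
j=0 picked index 1: u0 ∈ [0, 9/58)
j=1 picked index 2: u0 ∈ [23/522, 52/261)
j=2 picked index 3: u0 ∈ [23/261, 41/261)
j=3 picked index 4: u0 ∈ [4/87, 13/87)
j=4 picked index 5: u0 ∈ [10/261, 65/522)
j=5 picked index 6: u0 ∈ [7/522, 44/261)
j=6 picked index 7: u0 ∈ [5/87, 37/174)
j=7 picked index 7: u0 ∈ [-14/261, 53/522)
j=8 picked index 8: u0 ∈ [-5/522, 1/9)
intersection: [23/261, 53/522)

23/261 53/522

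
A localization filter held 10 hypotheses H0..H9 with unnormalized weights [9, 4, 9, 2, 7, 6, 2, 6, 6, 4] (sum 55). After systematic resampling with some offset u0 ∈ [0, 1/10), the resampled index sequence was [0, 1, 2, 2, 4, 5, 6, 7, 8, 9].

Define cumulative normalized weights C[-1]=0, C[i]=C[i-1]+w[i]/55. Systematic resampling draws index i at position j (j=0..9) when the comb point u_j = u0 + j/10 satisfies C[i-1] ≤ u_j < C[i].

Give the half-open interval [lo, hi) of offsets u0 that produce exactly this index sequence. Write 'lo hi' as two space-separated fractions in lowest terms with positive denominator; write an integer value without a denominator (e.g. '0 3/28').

4/55 1/10

C = [9/55, 13/55, 2/5, 24/55, 31/55, 37/55, 39/55, 9/11, 51/55, 1]
j=0 picked index 0: u0 ∈ [0, 9/55)
j=1 picked index 1: u0 ∈ [7/110, 3/22)
j=2 picked index 2: u0 ∈ [2/55, 1/5)
j=3 picked index 2: u0 ∈ [-7/110, 1/10)
j=4 picked index 4: u0 ∈ [2/55, 9/55)
j=5 picked index 5: u0 ∈ [7/110, 19/110)
j=6 picked index 6: u0 ∈ [4/55, 6/55)
j=7 picked index 7: u0 ∈ [1/110, 13/110)
j=8 picked index 8: u0 ∈ [1/55, 7/55)
j=9 picked index 9: u0 ∈ [3/110, 1/10)
intersection: [4/55, 1/10)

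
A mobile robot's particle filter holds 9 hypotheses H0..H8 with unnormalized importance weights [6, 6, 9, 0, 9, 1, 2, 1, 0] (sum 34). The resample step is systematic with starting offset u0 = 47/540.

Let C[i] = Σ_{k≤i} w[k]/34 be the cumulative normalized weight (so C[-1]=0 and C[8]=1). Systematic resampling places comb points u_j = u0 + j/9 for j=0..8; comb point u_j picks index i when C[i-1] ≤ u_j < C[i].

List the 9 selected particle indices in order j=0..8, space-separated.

C = [3/17, 6/17, 21/34, 21/34, 15/17, 31/34, 33/34, 1, 1]
j=0: u_0=47/540 ∈ [0, 3/17) → index 0
j=1: u_1=107/540 ∈ [3/17, 6/17) → index 1
j=2: u_2=167/540 ∈ [3/17, 6/17) → index 1
j=3: u_3=227/540 ∈ [6/17, 21/34) → index 2
j=4: u_4=287/540 ∈ [6/17, 21/34) → index 2
j=5: u_5=347/540 ∈ [21/34, 15/17) → index 4
j=6: u_6=407/540 ∈ [21/34, 15/17) → index 4
j=7: u_7=467/540 ∈ [21/34, 15/17) → index 4
j=8: u_8=527/540 ∈ [33/34, 1) → index 7

0 1 1 2 2 4 4 4 7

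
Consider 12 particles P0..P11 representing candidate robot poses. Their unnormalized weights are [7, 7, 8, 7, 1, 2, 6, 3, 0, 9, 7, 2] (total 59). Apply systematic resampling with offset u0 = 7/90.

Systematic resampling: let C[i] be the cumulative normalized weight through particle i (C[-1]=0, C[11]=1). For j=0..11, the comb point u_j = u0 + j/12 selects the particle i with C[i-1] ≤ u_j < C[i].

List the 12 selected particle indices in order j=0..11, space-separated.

C = [7/59, 14/59, 22/59, 29/59, 30/59, 32/59, 38/59, 41/59, 41/59, 50/59, 57/59, 1]
j=0: u_0=7/90 ∈ [0, 7/59) → index 0
j=1: u_1=29/180 ∈ [7/59, 14/59) → index 1
j=2: u_2=11/45 ∈ [14/59, 22/59) → index 2
j=3: u_3=59/180 ∈ [14/59, 22/59) → index 2
j=4: u_4=37/90 ∈ [22/59, 29/59) → index 3
j=5: u_5=89/180 ∈ [29/59, 30/59) → index 4
j=6: u_6=26/45 ∈ [32/59, 38/59) → index 6
j=7: u_7=119/180 ∈ [38/59, 41/59) → index 7
j=8: u_8=67/90 ∈ [41/59, 50/59) → index 9
j=9: u_9=149/180 ∈ [41/59, 50/59) → index 9
j=10: u_10=41/45 ∈ [50/59, 57/59) → index 10
j=11: u_11=179/180 ∈ [57/59, 1) → index 11

0 1 2 2 3 4 6 7 9 9 10 11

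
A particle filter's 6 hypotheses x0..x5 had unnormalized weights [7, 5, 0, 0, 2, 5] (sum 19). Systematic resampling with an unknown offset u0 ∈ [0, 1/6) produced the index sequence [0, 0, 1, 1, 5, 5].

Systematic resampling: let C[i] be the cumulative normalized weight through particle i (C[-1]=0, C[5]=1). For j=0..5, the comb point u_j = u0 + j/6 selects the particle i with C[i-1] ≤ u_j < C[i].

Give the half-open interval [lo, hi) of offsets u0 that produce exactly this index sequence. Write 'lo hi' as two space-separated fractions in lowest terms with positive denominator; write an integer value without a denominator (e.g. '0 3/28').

4/57 5/38

C = [7/19, 12/19, 12/19, 12/19, 14/19, 1]
j=0 picked index 0: u0 ∈ [0, 7/19)
j=1 picked index 0: u0 ∈ [-1/6, 23/114)
j=2 picked index 1: u0 ∈ [2/57, 17/57)
j=3 picked index 1: u0 ∈ [-5/38, 5/38)
j=4 picked index 5: u0 ∈ [4/57, 1/3)
j=5 picked index 5: u0 ∈ [-11/114, 1/6)
intersection: [4/57, 5/38)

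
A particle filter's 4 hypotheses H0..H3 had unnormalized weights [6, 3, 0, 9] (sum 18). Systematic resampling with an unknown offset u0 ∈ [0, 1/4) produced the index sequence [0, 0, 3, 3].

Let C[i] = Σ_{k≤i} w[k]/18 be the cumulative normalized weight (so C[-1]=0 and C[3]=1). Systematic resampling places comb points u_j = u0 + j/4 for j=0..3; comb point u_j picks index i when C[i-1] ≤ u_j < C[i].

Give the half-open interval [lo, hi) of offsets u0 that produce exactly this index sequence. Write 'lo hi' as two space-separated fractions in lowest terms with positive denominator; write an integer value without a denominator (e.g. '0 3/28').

0 1/12

C = [1/3, 1/2, 1/2, 1]
j=0 picked index 0: u0 ∈ [0, 1/3)
j=1 picked index 0: u0 ∈ [-1/4, 1/12)
j=2 picked index 3: u0 ∈ [0, 1/2)
j=3 picked index 3: u0 ∈ [-1/4, 1/4)
intersection: [0, 1/12)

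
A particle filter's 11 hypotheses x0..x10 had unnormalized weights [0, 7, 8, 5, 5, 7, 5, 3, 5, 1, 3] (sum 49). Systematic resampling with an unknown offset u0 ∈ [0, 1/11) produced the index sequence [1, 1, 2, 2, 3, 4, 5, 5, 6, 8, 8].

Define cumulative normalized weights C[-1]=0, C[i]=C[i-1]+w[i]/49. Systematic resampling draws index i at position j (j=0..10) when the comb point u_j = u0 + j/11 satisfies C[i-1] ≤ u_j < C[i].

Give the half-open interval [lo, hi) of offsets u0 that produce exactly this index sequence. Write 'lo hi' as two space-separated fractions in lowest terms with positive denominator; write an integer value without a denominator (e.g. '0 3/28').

0 5/539

C = [0, 1/7, 15/49, 20/49, 25/49, 32/49, 37/49, 40/49, 45/49, 46/49, 1]
j=0 picked index 1: u0 ∈ [0, 1/7)
j=1 picked index 1: u0 ∈ [-1/11, 4/77)
j=2 picked index 2: u0 ∈ [-3/77, 67/539)
j=3 picked index 2: u0 ∈ [-10/77, 18/539)
j=4 picked index 3: u0 ∈ [-31/539, 24/539)
j=5 picked index 4: u0 ∈ [-25/539, 30/539)
j=6 picked index 5: u0 ∈ [-19/539, 58/539)
j=7 picked index 5: u0 ∈ [-68/539, 9/539)
j=8 picked index 6: u0 ∈ [-40/539, 15/539)
j=9 picked index 8: u0 ∈ [-1/539, 54/539)
j=10 picked index 8: u0 ∈ [-50/539, 5/539)
intersection: [0, 5/539)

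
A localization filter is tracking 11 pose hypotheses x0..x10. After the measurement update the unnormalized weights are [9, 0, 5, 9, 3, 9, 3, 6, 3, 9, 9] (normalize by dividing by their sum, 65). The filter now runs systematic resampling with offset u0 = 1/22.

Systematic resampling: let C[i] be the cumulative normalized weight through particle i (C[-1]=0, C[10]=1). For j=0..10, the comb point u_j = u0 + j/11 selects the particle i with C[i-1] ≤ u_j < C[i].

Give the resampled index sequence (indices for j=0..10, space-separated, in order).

0 0 3 3 5 5 7 8 9 10 10

C = [9/65, 9/65, 14/65, 23/65, 2/5, 7/13, 38/65, 44/65, 47/65, 56/65, 1]
j=0: u_0=1/22 ∈ [0, 9/65) → index 0
j=1: u_1=3/22 ∈ [0, 9/65) → index 0
j=2: u_2=5/22 ∈ [14/65, 23/65) → index 3
j=3: u_3=7/22 ∈ [14/65, 23/65) → index 3
j=4: u_4=9/22 ∈ [2/5, 7/13) → index 5
j=5: u_5=1/2 ∈ [2/5, 7/13) → index 5
j=6: u_6=13/22 ∈ [38/65, 44/65) → index 7
j=7: u_7=15/22 ∈ [44/65, 47/65) → index 8
j=8: u_8=17/22 ∈ [47/65, 56/65) → index 9
j=9: u_9=19/22 ∈ [56/65, 1) → index 10
j=10: u_10=21/22 ∈ [56/65, 1) → index 10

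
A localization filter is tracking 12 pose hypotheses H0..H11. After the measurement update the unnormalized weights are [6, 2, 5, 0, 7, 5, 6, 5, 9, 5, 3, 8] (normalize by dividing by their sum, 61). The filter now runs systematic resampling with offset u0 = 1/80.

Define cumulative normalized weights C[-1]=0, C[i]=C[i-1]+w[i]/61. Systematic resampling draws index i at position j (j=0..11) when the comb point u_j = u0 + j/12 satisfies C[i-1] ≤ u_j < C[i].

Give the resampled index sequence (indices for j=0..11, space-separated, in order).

0 0 2 4 5 6 7 8 8 9 10 11

C = [6/61, 8/61, 13/61, 13/61, 20/61, 25/61, 31/61, 36/61, 45/61, 50/61, 53/61, 1]
j=0: u_0=1/80 ∈ [0, 6/61) → index 0
j=1: u_1=23/240 ∈ [0, 6/61) → index 0
j=2: u_2=43/240 ∈ [8/61, 13/61) → index 2
j=3: u_3=21/80 ∈ [13/61, 20/61) → index 4
j=4: u_4=83/240 ∈ [20/61, 25/61) → index 5
j=5: u_5=103/240 ∈ [25/61, 31/61) → index 6
j=6: u_6=41/80 ∈ [31/61, 36/61) → index 7
j=7: u_7=143/240 ∈ [36/61, 45/61) → index 8
j=8: u_8=163/240 ∈ [36/61, 45/61) → index 8
j=9: u_9=61/80 ∈ [45/61, 50/61) → index 9
j=10: u_10=203/240 ∈ [50/61, 53/61) → index 10
j=11: u_11=223/240 ∈ [53/61, 1) → index 11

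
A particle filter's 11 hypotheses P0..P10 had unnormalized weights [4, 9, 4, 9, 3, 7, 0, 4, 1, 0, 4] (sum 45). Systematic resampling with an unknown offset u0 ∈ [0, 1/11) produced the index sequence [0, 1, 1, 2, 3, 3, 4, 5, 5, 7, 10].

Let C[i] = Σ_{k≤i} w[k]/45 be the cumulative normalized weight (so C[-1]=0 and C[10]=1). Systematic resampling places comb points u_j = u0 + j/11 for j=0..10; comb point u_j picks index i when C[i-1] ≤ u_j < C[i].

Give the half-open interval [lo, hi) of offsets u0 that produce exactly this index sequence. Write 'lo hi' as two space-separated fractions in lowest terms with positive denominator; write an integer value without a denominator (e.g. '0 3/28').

C = [4/45, 13/45, 17/45, 26/45, 29/45, 4/5, 4/5, 8/9, 41/45, 41/45, 1]
j=0 picked index 0: u0 ∈ [0, 4/45)
j=1 picked index 1: u0 ∈ [-1/495, 98/495)
j=2 picked index 1: u0 ∈ [-46/495, 53/495)
j=3 picked index 2: u0 ∈ [8/495, 52/495)
j=4 picked index 3: u0 ∈ [7/495, 106/495)
j=5 picked index 3: u0 ∈ [-38/495, 61/495)
j=6 picked index 4: u0 ∈ [16/495, 49/495)
j=7 picked index 5: u0 ∈ [4/495, 9/55)
j=8 picked index 5: u0 ∈ [-41/495, 4/55)
j=9 picked index 7: u0 ∈ [-1/55, 7/99)
j=10 picked index 10: u0 ∈ [1/495, 1/11)
intersection: [16/495, 7/99)

16/495 7/99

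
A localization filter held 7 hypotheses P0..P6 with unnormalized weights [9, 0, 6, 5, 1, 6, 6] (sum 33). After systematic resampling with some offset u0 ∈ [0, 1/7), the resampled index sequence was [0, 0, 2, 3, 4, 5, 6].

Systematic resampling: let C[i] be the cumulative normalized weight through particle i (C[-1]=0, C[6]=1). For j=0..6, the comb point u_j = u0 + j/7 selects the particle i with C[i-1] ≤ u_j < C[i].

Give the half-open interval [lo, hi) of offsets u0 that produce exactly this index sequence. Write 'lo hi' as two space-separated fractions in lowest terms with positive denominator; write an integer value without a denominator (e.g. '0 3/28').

C = [3/11, 3/11, 5/11, 20/33, 7/11, 9/11, 1]
j=0 picked index 0: u0 ∈ [0, 3/11)
j=1 picked index 0: u0 ∈ [-1/7, 10/77)
j=2 picked index 2: u0 ∈ [-1/77, 13/77)
j=3 picked index 3: u0 ∈ [2/77, 41/231)
j=4 picked index 4: u0 ∈ [8/231, 5/77)
j=5 picked index 5: u0 ∈ [-6/77, 8/77)
j=6 picked index 6: u0 ∈ [-3/77, 1/7)
intersection: [8/231, 5/77)

8/231 5/77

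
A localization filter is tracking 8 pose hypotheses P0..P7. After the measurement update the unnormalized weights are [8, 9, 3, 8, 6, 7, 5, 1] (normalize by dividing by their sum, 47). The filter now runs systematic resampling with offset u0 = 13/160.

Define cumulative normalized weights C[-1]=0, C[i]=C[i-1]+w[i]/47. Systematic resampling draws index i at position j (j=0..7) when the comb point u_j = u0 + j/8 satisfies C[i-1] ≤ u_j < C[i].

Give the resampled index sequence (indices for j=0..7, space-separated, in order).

0 1 1 3 3 4 5 6

C = [8/47, 17/47, 20/47, 28/47, 34/47, 41/47, 46/47, 1]
j=0: u_0=13/160 ∈ [0, 8/47) → index 0
j=1: u_1=33/160 ∈ [8/47, 17/47) → index 1
j=2: u_2=53/160 ∈ [8/47, 17/47) → index 1
j=3: u_3=73/160 ∈ [20/47, 28/47) → index 3
j=4: u_4=93/160 ∈ [20/47, 28/47) → index 3
j=5: u_5=113/160 ∈ [28/47, 34/47) → index 4
j=6: u_6=133/160 ∈ [34/47, 41/47) → index 5
j=7: u_7=153/160 ∈ [41/47, 46/47) → index 6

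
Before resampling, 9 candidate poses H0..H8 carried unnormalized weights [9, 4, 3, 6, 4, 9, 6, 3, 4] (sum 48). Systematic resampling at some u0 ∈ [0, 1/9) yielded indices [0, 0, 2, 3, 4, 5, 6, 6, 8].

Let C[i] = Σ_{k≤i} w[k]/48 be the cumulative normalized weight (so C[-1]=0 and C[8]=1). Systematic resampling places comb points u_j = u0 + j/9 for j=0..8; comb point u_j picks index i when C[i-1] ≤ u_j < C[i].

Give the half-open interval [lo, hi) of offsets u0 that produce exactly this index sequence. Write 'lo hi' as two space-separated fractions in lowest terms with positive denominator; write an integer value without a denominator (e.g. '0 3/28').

1/16 11/144

C = [3/16, 13/48, 1/3, 11/24, 13/24, 35/48, 41/48, 11/12, 1]
j=0 picked index 0: u0 ∈ [0, 3/16)
j=1 picked index 0: u0 ∈ [-1/9, 11/144)
j=2 picked index 2: u0 ∈ [7/144, 1/9)
j=3 picked index 3: u0 ∈ [0, 1/8)
j=4 picked index 4: u0 ∈ [1/72, 7/72)
j=5 picked index 5: u0 ∈ [-1/72, 25/144)
j=6 picked index 6: u0 ∈ [1/16, 3/16)
j=7 picked index 6: u0 ∈ [-7/144, 11/144)
j=8 picked index 8: u0 ∈ [1/36, 1/9)
intersection: [1/16, 11/144)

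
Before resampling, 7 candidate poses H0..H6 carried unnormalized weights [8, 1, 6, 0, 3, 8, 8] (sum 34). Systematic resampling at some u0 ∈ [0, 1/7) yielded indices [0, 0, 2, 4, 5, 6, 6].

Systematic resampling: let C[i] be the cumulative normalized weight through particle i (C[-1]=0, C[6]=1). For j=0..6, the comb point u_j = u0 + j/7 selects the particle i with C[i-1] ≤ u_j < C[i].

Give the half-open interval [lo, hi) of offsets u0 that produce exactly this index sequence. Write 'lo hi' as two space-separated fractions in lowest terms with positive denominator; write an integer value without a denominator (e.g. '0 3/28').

C = [4/17, 9/34, 15/34, 15/34, 9/17, 13/17, 1]
j=0 picked index 0: u0 ∈ [0, 4/17)
j=1 picked index 0: u0 ∈ [-1/7, 11/119)
j=2 picked index 2: u0 ∈ [-5/238, 37/238)
j=3 picked index 4: u0 ∈ [3/238, 12/119)
j=4 picked index 5: u0 ∈ [-5/119, 23/119)
j=5 picked index 6: u0 ∈ [6/119, 2/7)
j=6 picked index 6: u0 ∈ [-11/119, 1/7)
intersection: [6/119, 11/119)

6/119 11/119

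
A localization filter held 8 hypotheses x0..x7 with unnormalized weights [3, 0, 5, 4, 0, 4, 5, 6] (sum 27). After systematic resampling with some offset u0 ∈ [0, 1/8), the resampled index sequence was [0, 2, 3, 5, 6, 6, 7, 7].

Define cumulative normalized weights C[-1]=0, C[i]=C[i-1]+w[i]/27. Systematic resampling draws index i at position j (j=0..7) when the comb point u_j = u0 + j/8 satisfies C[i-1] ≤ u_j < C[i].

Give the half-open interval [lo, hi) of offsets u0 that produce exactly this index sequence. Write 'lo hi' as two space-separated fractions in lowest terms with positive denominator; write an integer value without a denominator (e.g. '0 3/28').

5/54 1/9

C = [1/9, 1/9, 8/27, 4/9, 4/9, 16/27, 7/9, 1]
j=0 picked index 0: u0 ∈ [0, 1/9)
j=1 picked index 2: u0 ∈ [-1/72, 37/216)
j=2 picked index 3: u0 ∈ [5/108, 7/36)
j=3 picked index 5: u0 ∈ [5/72, 47/216)
j=4 picked index 6: u0 ∈ [5/54, 5/18)
j=5 picked index 6: u0 ∈ [-7/216, 11/72)
j=6 picked index 7: u0 ∈ [1/36, 1/4)
j=7 picked index 7: u0 ∈ [-7/72, 1/8)
intersection: [5/54, 1/9)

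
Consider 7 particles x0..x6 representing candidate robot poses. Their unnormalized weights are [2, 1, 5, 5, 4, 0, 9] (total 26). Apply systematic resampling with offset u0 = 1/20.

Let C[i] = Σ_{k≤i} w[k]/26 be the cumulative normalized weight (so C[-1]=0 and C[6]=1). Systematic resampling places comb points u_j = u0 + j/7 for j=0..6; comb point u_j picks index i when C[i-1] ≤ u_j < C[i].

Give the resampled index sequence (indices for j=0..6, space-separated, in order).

C = [1/13, 3/26, 4/13, 1/2, 17/26, 17/26, 1]
j=0: u_0=1/20 ∈ [0, 1/13) → index 0
j=1: u_1=27/140 ∈ [3/26, 4/13) → index 2
j=2: u_2=47/140 ∈ [4/13, 1/2) → index 3
j=3: u_3=67/140 ∈ [4/13, 1/2) → index 3
j=4: u_4=87/140 ∈ [1/2, 17/26) → index 4
j=5: u_5=107/140 ∈ [17/26, 1) → index 6
j=6: u_6=127/140 ∈ [17/26, 1) → index 6

0 2 3 3 4 6 6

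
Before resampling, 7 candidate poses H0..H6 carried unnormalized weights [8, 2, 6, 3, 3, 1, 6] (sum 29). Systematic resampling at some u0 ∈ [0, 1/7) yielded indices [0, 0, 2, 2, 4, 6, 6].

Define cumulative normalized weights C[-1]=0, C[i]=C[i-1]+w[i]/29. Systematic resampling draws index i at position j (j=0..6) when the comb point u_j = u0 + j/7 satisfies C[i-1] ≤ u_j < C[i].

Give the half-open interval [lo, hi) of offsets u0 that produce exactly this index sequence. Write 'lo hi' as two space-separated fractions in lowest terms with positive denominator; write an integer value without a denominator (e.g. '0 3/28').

17/203 25/203

C = [8/29, 10/29, 16/29, 19/29, 22/29, 23/29, 1]
j=0 picked index 0: u0 ∈ [0, 8/29)
j=1 picked index 0: u0 ∈ [-1/7, 27/203)
j=2 picked index 2: u0 ∈ [12/203, 54/203)
j=3 picked index 2: u0 ∈ [-17/203, 25/203)
j=4 picked index 4: u0 ∈ [17/203, 38/203)
j=5 picked index 6: u0 ∈ [16/203, 2/7)
j=6 picked index 6: u0 ∈ [-13/203, 1/7)
intersection: [17/203, 25/203)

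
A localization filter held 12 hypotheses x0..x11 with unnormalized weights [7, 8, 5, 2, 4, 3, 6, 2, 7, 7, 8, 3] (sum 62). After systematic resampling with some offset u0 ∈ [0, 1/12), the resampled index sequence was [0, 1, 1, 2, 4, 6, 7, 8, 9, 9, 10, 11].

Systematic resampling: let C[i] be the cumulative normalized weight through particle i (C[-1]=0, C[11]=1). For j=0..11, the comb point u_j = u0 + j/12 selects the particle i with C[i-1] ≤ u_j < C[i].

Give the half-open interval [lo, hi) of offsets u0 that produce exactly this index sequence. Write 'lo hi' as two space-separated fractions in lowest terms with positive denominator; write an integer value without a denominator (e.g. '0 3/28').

2/31 9/124

C = [7/62, 15/62, 10/31, 11/31, 13/31, 29/62, 35/62, 37/62, 22/31, 51/62, 59/62, 1]
j=0 picked index 0: u0 ∈ [0, 7/62)
j=1 picked index 1: u0 ∈ [11/372, 59/372)
j=2 picked index 1: u0 ∈ [-5/93, 7/93)
j=3 picked index 2: u0 ∈ [-1/124, 9/124)
j=4 picked index 4: u0 ∈ [2/93, 8/93)
j=5 picked index 6: u0 ∈ [19/372, 55/372)
j=6 picked index 7: u0 ∈ [2/31, 3/31)
j=7 picked index 8: u0 ∈ [5/372, 47/372)
j=8 picked index 9: u0 ∈ [4/93, 29/186)
j=9 picked index 9: u0 ∈ [-5/124, 9/124)
j=10 picked index 10: u0 ∈ [-1/93, 11/93)
j=11 picked index 11: u0 ∈ [13/372, 1/12)
intersection: [2/31, 9/124)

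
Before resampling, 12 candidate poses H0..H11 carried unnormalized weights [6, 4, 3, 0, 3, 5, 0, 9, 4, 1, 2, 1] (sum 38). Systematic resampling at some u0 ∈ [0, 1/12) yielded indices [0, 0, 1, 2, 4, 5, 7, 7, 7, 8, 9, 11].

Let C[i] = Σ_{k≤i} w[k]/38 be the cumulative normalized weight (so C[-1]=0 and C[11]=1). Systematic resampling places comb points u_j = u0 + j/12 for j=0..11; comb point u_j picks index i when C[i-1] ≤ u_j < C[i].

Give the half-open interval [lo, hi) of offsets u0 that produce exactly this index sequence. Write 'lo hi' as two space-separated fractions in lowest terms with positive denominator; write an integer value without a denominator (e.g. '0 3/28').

7/114 17/228

C = [3/19, 5/19, 13/38, 13/38, 8/19, 21/38, 21/38, 15/19, 17/19, 35/38, 37/38, 1]
j=0 picked index 0: u0 ∈ [0, 3/19)
j=1 picked index 0: u0 ∈ [-1/12, 17/228)
j=2 picked index 1: u0 ∈ [-1/114, 11/114)
j=3 picked index 2: u0 ∈ [1/76, 7/76)
j=4 picked index 4: u0 ∈ [1/114, 5/57)
j=5 picked index 5: u0 ∈ [1/228, 31/228)
j=6 picked index 7: u0 ∈ [1/19, 11/38)
j=7 picked index 7: u0 ∈ [-7/228, 47/228)
j=8 picked index 7: u0 ∈ [-13/114, 7/57)
j=9 picked index 8: u0 ∈ [3/76, 11/76)
j=10 picked index 9: u0 ∈ [7/114, 5/57)
j=11 picked index 11: u0 ∈ [13/228, 1/12)
intersection: [7/114, 17/228)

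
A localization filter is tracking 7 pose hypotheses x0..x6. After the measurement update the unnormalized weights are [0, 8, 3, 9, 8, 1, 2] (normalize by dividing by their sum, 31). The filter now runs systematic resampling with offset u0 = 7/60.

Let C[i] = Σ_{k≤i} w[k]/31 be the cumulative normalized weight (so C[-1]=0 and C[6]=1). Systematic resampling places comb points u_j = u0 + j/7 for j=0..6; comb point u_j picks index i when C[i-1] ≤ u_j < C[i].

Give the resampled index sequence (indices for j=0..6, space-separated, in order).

C = [0, 8/31, 11/31, 20/31, 28/31, 29/31, 1]
j=0: u_0=7/60 ∈ [0, 8/31) → index 1
j=1: u_1=109/420 ∈ [8/31, 11/31) → index 2
j=2: u_2=169/420 ∈ [11/31, 20/31) → index 3
j=3: u_3=229/420 ∈ [11/31, 20/31) → index 3
j=4: u_4=289/420 ∈ [20/31, 28/31) → index 4
j=5: u_5=349/420 ∈ [20/31, 28/31) → index 4
j=6: u_6=409/420 ∈ [29/31, 1) → index 6

1 2 3 3 4 4 6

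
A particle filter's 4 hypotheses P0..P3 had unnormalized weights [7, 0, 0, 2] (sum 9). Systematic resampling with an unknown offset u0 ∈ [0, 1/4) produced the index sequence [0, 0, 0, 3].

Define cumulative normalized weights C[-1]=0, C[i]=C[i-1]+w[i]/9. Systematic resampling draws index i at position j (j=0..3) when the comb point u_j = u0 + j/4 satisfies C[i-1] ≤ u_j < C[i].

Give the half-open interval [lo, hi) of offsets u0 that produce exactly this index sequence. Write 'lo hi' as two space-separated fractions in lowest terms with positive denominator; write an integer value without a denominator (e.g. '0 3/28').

1/36 1/4

C = [7/9, 7/9, 7/9, 1]
j=0 picked index 0: u0 ∈ [0, 7/9)
j=1 picked index 0: u0 ∈ [-1/4, 19/36)
j=2 picked index 0: u0 ∈ [-1/2, 5/18)
j=3 picked index 3: u0 ∈ [1/36, 1/4)
intersection: [1/36, 1/4)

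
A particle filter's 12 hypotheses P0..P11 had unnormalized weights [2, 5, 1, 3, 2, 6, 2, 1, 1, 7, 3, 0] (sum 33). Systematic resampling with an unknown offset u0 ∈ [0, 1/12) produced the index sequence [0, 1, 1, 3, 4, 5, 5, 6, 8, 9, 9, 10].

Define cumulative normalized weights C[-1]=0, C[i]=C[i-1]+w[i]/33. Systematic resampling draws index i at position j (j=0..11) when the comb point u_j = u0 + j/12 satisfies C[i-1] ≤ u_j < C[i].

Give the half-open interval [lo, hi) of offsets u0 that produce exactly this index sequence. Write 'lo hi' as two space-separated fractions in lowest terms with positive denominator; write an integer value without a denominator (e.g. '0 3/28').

0 1/33

C = [2/33, 7/33, 8/33, 1/3, 13/33, 19/33, 7/11, 2/3, 23/33, 10/11, 1, 1]
j=0 picked index 0: u0 ∈ [0, 2/33)
j=1 picked index 1: u0 ∈ [-1/44, 17/132)
j=2 picked index 1: u0 ∈ [-7/66, 1/22)
j=3 picked index 3: u0 ∈ [-1/132, 1/12)
j=4 picked index 4: u0 ∈ [0, 2/33)
j=5 picked index 5: u0 ∈ [-1/44, 7/44)
j=6 picked index 5: u0 ∈ [-7/66, 5/66)
j=7 picked index 6: u0 ∈ [-1/132, 7/132)
j=8 picked index 8: u0 ∈ [0, 1/33)
j=9 picked index 9: u0 ∈ [-7/132, 7/44)
j=10 picked index 9: u0 ∈ [-3/22, 5/66)
j=11 picked index 10: u0 ∈ [-1/132, 1/12)
intersection: [0, 1/33)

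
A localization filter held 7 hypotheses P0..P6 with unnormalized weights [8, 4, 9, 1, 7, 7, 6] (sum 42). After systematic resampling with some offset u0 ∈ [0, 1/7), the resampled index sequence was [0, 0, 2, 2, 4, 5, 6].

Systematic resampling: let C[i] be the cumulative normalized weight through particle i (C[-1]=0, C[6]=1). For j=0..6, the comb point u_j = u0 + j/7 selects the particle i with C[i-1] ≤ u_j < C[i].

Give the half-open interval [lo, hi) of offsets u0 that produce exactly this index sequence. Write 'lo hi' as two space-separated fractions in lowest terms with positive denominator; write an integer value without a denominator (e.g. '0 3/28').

C = [4/21, 2/7, 1/2, 11/21, 29/42, 6/7, 1]
j=0 picked index 0: u0 ∈ [0, 4/21)
j=1 picked index 0: u0 ∈ [-1/7, 1/21)
j=2 picked index 2: u0 ∈ [0, 3/14)
j=3 picked index 2: u0 ∈ [-1/7, 1/14)
j=4 picked index 4: u0 ∈ [-1/21, 5/42)
j=5 picked index 5: u0 ∈ [-1/42, 1/7)
j=6 picked index 6: u0 ∈ [0, 1/7)
intersection: [0, 1/21)

0 1/21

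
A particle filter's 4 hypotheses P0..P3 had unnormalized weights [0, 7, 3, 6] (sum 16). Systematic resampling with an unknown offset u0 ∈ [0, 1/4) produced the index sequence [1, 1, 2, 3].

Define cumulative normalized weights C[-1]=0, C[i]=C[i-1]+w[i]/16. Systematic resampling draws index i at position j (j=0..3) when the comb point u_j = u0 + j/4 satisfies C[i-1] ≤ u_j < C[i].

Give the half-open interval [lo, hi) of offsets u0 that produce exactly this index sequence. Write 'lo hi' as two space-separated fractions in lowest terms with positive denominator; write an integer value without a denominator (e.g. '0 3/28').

0 1/8

C = [0, 7/16, 5/8, 1]
j=0 picked index 1: u0 ∈ [0, 7/16)
j=1 picked index 1: u0 ∈ [-1/4, 3/16)
j=2 picked index 2: u0 ∈ [-1/16, 1/8)
j=3 picked index 3: u0 ∈ [-1/8, 1/4)
intersection: [0, 1/8)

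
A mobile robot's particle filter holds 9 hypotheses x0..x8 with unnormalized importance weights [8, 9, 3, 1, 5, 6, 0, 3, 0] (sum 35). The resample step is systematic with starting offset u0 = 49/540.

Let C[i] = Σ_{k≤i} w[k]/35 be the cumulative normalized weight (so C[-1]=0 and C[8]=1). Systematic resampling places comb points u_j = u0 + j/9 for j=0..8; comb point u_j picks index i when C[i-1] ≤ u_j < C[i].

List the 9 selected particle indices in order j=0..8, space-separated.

C = [8/35, 17/35, 4/7, 3/5, 26/35, 32/35, 32/35, 1, 1]
j=0: u_0=49/540 ∈ [0, 8/35) → index 0
j=1: u_1=109/540 ∈ [0, 8/35) → index 0
j=2: u_2=169/540 ∈ [8/35, 17/35) → index 1
j=3: u_3=229/540 ∈ [8/35, 17/35) → index 1
j=4: u_4=289/540 ∈ [17/35, 4/7) → index 2
j=5: u_5=349/540 ∈ [3/5, 26/35) → index 4
j=6: u_6=409/540 ∈ [26/35, 32/35) → index 5
j=7: u_7=469/540 ∈ [26/35, 32/35) → index 5
j=8: u_8=529/540 ∈ [32/35, 1) → index 7

0 0 1 1 2 4 5 5 7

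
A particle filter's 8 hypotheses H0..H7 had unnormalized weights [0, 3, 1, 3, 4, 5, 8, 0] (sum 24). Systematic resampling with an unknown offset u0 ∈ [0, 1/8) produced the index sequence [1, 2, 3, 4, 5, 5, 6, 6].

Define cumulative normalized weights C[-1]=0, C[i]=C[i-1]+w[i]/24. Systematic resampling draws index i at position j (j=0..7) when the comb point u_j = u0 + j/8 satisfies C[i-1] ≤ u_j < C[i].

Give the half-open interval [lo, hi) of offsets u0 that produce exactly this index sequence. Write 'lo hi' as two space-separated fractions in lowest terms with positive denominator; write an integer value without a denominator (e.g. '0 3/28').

0 1/24

C = [0, 1/8, 1/6, 7/24, 11/24, 2/3, 1, 1]
j=0 picked index 1: u0 ∈ [0, 1/8)
j=1 picked index 2: u0 ∈ [0, 1/24)
j=2 picked index 3: u0 ∈ [-1/12, 1/24)
j=3 picked index 4: u0 ∈ [-1/12, 1/12)
j=4 picked index 5: u0 ∈ [-1/24, 1/6)
j=5 picked index 5: u0 ∈ [-1/6, 1/24)
j=6 picked index 6: u0 ∈ [-1/12, 1/4)
j=7 picked index 6: u0 ∈ [-5/24, 1/8)
intersection: [0, 1/24)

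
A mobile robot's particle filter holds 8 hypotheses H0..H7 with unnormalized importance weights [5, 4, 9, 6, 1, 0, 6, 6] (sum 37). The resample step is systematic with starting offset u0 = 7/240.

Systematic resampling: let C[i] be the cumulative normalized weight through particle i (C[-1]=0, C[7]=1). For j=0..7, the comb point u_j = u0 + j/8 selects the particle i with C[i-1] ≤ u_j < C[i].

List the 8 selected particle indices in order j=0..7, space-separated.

0 1 2 2 3 4 6 7

C = [5/37, 9/37, 18/37, 24/37, 25/37, 25/37, 31/37, 1]
j=0: u_0=7/240 ∈ [0, 5/37) → index 0
j=1: u_1=37/240 ∈ [5/37, 9/37) → index 1
j=2: u_2=67/240 ∈ [9/37, 18/37) → index 2
j=3: u_3=97/240 ∈ [9/37, 18/37) → index 2
j=4: u_4=127/240 ∈ [18/37, 24/37) → index 3
j=5: u_5=157/240 ∈ [24/37, 25/37) → index 4
j=6: u_6=187/240 ∈ [25/37, 31/37) → index 6
j=7: u_7=217/240 ∈ [31/37, 1) → index 7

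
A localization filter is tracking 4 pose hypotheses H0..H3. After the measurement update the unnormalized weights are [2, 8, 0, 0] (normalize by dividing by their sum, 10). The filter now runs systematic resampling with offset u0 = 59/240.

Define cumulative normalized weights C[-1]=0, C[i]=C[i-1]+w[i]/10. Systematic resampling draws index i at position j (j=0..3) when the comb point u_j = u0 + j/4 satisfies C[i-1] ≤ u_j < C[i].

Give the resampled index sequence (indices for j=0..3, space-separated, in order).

1 1 1 1

C = [1/5, 1, 1, 1]
j=0: u_0=59/240 ∈ [1/5, 1) → index 1
j=1: u_1=119/240 ∈ [1/5, 1) → index 1
j=2: u_2=179/240 ∈ [1/5, 1) → index 1
j=3: u_3=239/240 ∈ [1/5, 1) → index 1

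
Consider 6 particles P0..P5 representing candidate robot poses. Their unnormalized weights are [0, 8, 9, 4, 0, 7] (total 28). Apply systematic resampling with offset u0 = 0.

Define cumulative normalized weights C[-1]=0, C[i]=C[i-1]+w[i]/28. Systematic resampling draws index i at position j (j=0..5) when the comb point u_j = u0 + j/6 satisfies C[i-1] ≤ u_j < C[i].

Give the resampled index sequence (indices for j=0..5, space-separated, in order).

C = [0, 2/7, 17/28, 3/4, 3/4, 1]
j=0: u_0=0 ∈ [0, 2/7) → index 1
j=1: u_1=1/6 ∈ [0, 2/7) → index 1
j=2: u_2=1/3 ∈ [2/7, 17/28) → index 2
j=3: u_3=1/2 ∈ [2/7, 17/28) → index 2
j=4: u_4=2/3 ∈ [17/28, 3/4) → index 3
j=5: u_5=5/6 ∈ [3/4, 1) → index 5

1 1 2 2 3 5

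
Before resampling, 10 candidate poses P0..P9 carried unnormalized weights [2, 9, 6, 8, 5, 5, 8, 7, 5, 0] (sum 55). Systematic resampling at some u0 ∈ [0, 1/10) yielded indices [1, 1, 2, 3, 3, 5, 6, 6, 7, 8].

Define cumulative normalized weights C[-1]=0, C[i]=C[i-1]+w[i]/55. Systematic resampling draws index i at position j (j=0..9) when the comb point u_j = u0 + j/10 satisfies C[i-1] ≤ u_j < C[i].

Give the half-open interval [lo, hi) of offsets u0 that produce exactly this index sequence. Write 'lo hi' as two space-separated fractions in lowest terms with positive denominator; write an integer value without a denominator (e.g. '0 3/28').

1/22 3/55

C = [2/55, 1/5, 17/55, 5/11, 6/11, 7/11, 43/55, 10/11, 1, 1]
j=0 picked index 1: u0 ∈ [2/55, 1/5)
j=1 picked index 1: u0 ∈ [-7/110, 1/10)
j=2 picked index 2: u0 ∈ [0, 6/55)
j=3 picked index 3: u0 ∈ [1/110, 17/110)
j=4 picked index 3: u0 ∈ [-1/11, 3/55)
j=5 picked index 5: u0 ∈ [1/22, 3/22)
j=6 picked index 6: u0 ∈ [2/55, 2/11)
j=7 picked index 6: u0 ∈ [-7/110, 9/110)
j=8 picked index 7: u0 ∈ [-1/55, 6/55)
j=9 picked index 8: u0 ∈ [1/110, 1/10)
intersection: [1/22, 3/55)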